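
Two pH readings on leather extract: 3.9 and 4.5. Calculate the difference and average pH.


Difference = |3.9 - 4.5| = 0.6
Average = (3.9 + 4.5) / 2 = 4.20


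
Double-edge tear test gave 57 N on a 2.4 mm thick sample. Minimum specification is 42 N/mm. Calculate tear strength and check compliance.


Tear strength = 57 / 2.4 = 23.8 N/mm
Required minimum = 42 N/mm
Compliant: No


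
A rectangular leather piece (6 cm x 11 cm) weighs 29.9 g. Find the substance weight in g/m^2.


4530.3 g/m^2

Area = 6 x 11 = 66 cm^2
SW = 29.9 / 66 x 10000 = 4530.3 g/m^2


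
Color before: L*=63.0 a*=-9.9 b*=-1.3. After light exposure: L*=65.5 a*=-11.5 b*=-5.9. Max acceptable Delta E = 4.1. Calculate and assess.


Delta E = 5.47
Passes: No

dL = 2.5, da = -1.6, db = -4.6
dE = sqrt((2.5)^2 + (-1.6)^2 + (-4.6)^2) = 5.47
Max = 4.1
Passes: No


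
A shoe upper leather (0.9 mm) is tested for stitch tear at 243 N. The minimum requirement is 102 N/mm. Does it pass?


STS = 243 / 0.9 = 270.0 N/mm
Minimum required: 102 N/mm
Passes: Yes


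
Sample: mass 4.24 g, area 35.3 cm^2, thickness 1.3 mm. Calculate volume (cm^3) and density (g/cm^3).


Thickness in cm = 1.3 / 10 = 0.13 cm
Volume = 35.3 x 0.13 = 4.589 cm^3
Density = 4.24 / 4.589 = 0.924 g/cm^3


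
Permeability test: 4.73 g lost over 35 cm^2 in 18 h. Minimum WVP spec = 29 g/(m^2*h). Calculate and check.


WVP = 75.08 g/(m^2*h)
Meets specification: Yes


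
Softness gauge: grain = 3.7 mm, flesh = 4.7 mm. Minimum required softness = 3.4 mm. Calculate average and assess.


Average softness = 4.20 mm
Meets requirement: Yes

Average = (3.7 + 4.7) / 2 = 4.20 mm
Minimum = 3.4 mm
Meets requirement: Yes


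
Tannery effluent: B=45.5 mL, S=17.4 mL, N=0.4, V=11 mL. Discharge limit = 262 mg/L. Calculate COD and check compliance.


COD = 8174.5 mg/L
Compliant: No

COD = (45.5 - 17.4) x 0.4 x 8000 / 11 = 8174.5 mg/L
Limit: 262 mg/L
Compliant: No


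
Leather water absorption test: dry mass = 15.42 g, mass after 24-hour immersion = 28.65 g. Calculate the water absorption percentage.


85.8%


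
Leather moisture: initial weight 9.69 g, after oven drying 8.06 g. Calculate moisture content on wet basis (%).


16.8%

Moisture = 9.69 - 8.06 = 1.63 g
MC = 1.63 / 9.69 x 100 = 16.8%


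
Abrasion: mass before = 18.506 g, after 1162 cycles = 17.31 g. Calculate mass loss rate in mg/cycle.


1.029 mg/cycle


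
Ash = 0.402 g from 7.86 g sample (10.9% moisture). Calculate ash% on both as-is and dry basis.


As-is ash = 5.11%
Dry-basis ash = 5.74%


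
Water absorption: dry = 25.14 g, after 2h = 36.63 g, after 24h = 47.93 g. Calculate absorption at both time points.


2h absorption = 45.7%
24h absorption = 90.7%


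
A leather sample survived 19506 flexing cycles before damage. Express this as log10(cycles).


4.29


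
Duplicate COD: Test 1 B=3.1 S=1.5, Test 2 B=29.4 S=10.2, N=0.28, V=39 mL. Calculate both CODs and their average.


COD1 = (3.1 - 1.5) x 0.28 x 8000 / 39 = 91.9 mg/L
COD2 = (29.4 - 10.2) x 0.28 x 8000 / 39 = 1102.8 mg/L
Average = (91.9 + 1102.8) / 2 = 597.4 mg/L


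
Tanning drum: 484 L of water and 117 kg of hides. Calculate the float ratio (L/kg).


4.1


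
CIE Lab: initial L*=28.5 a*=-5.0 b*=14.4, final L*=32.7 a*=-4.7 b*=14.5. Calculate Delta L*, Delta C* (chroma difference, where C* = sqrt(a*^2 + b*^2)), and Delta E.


Delta L* = 32.7 - 28.5 = 4.2
C1* = sqrt((-5.0)^2 + (14.4)^2) = 15.243
C2* = sqrt((-4.7)^2 + (14.5)^2) = 15.243
Delta C* = 15.243 - 15.243 = -0.00
Delta E = sqrt((4.2)^2 + (0.3)^2 + (0.1)^2) = 4.21


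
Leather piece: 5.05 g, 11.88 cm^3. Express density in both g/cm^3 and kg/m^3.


0.425 g/cm^3
425 kg/m^3

Density = 5.05 / 11.88 = 0.425 g/cm^3
Convert: 0.425 x 1000 = 425 kg/m^3


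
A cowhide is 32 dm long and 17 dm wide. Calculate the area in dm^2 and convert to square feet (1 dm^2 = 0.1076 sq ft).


544 dm^2
58.53 sq ft

Area = 32 x 17 = 544 dm^2
Conversion: 544 x 0.1076 = 58.53 sq ft


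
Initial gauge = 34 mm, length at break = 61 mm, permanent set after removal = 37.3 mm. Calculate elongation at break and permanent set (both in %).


Elongation at break = (61 - 34) / 34 x 100 = 79.4%
Permanent set = (37.3 - 34) / 34 x 100 = 9.7%


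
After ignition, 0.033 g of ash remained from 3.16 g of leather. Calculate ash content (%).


Ash% = 0.033 / 3.16 x 100
Ash% = 1.04%


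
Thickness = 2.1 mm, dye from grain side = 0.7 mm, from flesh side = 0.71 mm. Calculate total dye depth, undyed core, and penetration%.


Total dyed = 0.7 + 0.71 = 1.41 mm
Undyed core = 2.1 - 1.41 = 0.69 mm
Penetration = 1.41 / 2.1 x 100 = 67.1%


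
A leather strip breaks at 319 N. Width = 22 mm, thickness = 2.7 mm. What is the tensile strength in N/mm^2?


5.37 N/mm^2

Cross-sectional area = 22 x 2.7 = 59.4 mm^2
Tensile strength = 319 / 59.4 = 5.37 N/mm^2


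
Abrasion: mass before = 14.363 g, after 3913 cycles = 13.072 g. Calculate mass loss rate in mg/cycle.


Mass loss = 14.363 - 13.072 = 1.291 g
Rate = 1.291 / 3913 x 1000 = 0.330 mg/cycle


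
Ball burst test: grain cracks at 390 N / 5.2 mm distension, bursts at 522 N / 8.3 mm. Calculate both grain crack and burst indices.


Crack index = 390 / 5.2 = 75.0 N/mm
Burst index = 522 / 8.3 = 62.9 N/mm


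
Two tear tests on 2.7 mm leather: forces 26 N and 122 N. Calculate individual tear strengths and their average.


Tear 1 = 26 / 2.7 = 9.6 N/mm
Tear 2 = 122 / 2.7 = 45.2 N/mm
Average = (9.6 + 45.2) / 2 = 27.4 N/mm


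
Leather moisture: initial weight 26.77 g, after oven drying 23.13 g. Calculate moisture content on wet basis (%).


Moisture = 26.77 - 23.13 = 3.64 g
MC = 3.64 / 26.77 x 100 = 13.6%


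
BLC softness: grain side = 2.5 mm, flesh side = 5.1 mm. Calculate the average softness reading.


Average = (2.5 + 5.1) / 2
Average = 3.80 mm


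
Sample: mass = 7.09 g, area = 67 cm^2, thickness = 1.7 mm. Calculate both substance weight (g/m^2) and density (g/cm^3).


SW = 7.09 / 67 x 10000 = 1058.2 g/m^2
Volume = 67 x 1.7 / 10 = 11.39 cm^3
Density = 7.09 / 11.39 = 0.622 g/cm^3


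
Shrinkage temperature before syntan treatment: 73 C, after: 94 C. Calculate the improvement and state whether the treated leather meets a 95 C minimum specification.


Improvement = 21 C
Meets 95 C spec: No


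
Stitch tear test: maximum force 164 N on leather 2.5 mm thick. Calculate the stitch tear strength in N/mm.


Stitch tear strength = force / thickness
STS = 164 / 2.5 = 65.6 N/mm


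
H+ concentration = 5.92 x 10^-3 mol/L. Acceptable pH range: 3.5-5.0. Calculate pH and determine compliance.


pH = -log10(5.92 x 10^-3) = 2.23
Range: 3.5 to 5.0
Compliant: No


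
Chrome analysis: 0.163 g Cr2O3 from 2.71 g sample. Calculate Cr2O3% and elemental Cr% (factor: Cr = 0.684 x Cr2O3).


Cr2O3% = 0.163 / 2.71 x 100 = 6.01%
Cr% = 6.01 x 0.684 = 4.11%


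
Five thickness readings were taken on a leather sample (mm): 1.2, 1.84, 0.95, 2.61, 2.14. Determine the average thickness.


Sum = 1.2 + 1.84 + 0.95 + 2.61 + 2.14 = 8.74
Average = 8.74 / 5 = 1.75 mm


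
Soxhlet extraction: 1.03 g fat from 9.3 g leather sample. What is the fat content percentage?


11.1%


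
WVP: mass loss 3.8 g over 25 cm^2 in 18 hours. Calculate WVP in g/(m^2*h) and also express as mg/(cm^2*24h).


WVP = 84.44 g/(m^2*h)
Daily rate = 202.67 mg/(cm^2*24h)

WVP = 3.8 / (25 x 18) x 10000 = 84.44 g/(m^2*h)
Mass loss in mg = 3.8 x 1000 = 3800 mg
Per cm^2 per 24h in mg: 3800 x 24 / (25 x 18) = 91200 / 450 = 202.67 mg/(cm^2*24h)


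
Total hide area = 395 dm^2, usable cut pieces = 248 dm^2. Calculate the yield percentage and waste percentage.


Yield = 248 / 395 x 100 = 62.8%
Waste = 395 - 248 = 147 dm^2
Waste% = 100 - 62.8 = 37.2%


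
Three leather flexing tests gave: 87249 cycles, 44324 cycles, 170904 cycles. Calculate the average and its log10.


Average = 100826 cycles
log10 = 5.00

Average = (87249 + 44324 + 170904) / 3 = 100826 cycles
log10(100826) = 5.00


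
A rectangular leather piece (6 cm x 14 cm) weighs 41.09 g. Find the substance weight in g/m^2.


Area = 6 x 14 = 84 cm^2
SW = 41.09 / 84 x 10000 = 4891.7 g/m^2


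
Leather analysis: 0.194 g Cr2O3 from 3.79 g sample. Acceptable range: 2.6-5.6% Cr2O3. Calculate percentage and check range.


Cr2O3% = 0.194 / 3.79 x 100 = 5.12%
Acceptable range: 2.6 to 5.6%
Within range: Yes


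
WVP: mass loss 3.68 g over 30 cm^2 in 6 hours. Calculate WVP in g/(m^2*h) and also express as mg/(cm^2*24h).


WVP = 204.44 g/(m^2*h)
Daily rate = 490.67 mg/(cm^2*24h)


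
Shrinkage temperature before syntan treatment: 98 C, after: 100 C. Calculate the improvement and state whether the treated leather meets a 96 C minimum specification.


Improvement = 2 C
Meets 96 C spec: Yes

Improvement = 100 - 98 = 2 C
Spec check: 100 C >= 96 C? Yes


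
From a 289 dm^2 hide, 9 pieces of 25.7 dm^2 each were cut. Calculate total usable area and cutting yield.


Usable area = 231.3 dm^2
Yield = 80.0%


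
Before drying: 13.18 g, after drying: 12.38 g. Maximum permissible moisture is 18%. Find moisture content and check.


MC = (13.18 - 12.38) / 13.18 x 100 = 6.1%
Maximum: 18%
Acceptable: Yes


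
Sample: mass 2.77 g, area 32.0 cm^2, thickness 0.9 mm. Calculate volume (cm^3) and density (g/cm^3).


Thickness in cm = 0.9 / 10 = 0.09 cm
Volume = 32.0 x 0.09 = 2.880 cm^3
Density = 2.77 / 2.880 = 0.962 g/cm^3


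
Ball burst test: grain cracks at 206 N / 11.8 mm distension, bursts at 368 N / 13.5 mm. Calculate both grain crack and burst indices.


Crack index = 206 / 11.8 = 17.5 N/mm
Burst index = 368 / 13.5 = 27.3 N/mm


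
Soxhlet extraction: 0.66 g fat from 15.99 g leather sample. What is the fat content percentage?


4.1%

Fat content = 0.66 / 15.99 x 100
Fat = 4.1%


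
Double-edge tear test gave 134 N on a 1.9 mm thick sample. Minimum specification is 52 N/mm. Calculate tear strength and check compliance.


Tear strength = 70.5 N/mm
Compliant: Yes

Tear strength = 134 / 1.9 = 70.5 N/mm
Required minimum = 52 N/mm
Compliant: Yes


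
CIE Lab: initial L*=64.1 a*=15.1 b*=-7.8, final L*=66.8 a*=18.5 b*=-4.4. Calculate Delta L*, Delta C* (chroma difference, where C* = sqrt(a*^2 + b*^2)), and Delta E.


Delta L* = 2.7
Delta C* = 2.02
Delta E = 5.51

Delta L* = 66.8 - 64.1 = 2.7
C1* = sqrt((15.1)^2 + (-7.8)^2) = 16.996
C2* = sqrt((18.5)^2 + (-4.4)^2) = 19.016
Delta C* = 19.016 - 16.996 = 2.02
Delta E = sqrt((2.7)^2 + (3.4)^2 + (3.4)^2) = 5.51


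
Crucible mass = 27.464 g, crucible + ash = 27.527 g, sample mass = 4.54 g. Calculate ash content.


Ash mass = 0.063 g
Ash content = 1.39%

Ash mass = 27.527 - 27.464 = 0.063 g
Ash% = 0.063 / 4.54 x 100 = 1.39%


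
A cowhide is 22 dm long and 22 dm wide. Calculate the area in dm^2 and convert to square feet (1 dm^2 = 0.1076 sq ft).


Area = 22 x 22 = 484 dm^2
Conversion: 484 x 0.1076 = 52.08 sq ft


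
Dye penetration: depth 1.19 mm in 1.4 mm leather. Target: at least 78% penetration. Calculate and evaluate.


Penetration = 85.0%
Meets target: Yes


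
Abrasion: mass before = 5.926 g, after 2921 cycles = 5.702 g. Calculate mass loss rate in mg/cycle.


0.077 mg/cycle

Mass loss = 5.926 - 5.702 = 0.224 g
Rate = 0.224 / 2921 x 1000 = 0.077 mg/cycle


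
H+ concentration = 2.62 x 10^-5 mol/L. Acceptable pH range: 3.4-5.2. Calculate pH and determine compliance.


pH = -log10(2.62 x 10^-5) = 4.58
Range: 3.4 to 5.2
Compliant: Yes


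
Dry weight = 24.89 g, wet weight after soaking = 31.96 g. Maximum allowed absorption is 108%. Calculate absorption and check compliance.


Absorption = 28.4%
Compliant: Yes


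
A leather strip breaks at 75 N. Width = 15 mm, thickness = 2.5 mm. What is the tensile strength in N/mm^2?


Cross-sectional area = 15 x 2.5 = 37.5 mm^2
Tensile strength = 75 / 37.5 = 2.00 N/mm^2


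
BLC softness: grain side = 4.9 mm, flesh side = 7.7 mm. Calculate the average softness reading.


Average = (4.9 + 7.7) / 2
Average = 6.30 mm


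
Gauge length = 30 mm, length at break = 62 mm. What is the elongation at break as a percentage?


106.7%

Extension = 62 - 30 = 32 mm
Elongation = 32 / 30 x 100 = 106.7%


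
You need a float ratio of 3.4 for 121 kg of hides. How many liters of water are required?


Water = hide weight x target ratio
Water = 121 x 3.4 = 411.4 L


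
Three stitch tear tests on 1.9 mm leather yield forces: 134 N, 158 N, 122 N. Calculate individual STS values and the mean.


STS1 = 134 / 1.9 = 70.5 N/mm
STS2 = 158 / 1.9 = 83.2 N/mm
STS3 = 122 / 1.9 = 64.2 N/mm
Mean = (70.5 + 83.2 + 64.2) / 3 = 72.6 N/mm


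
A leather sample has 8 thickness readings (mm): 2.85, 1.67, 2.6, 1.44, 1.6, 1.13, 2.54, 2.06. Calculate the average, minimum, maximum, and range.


Average = 1.99 mm
Min = 1.13 mm
Max = 2.85 mm
Range = 1.72 mm

Sum = 15.89
Average = 15.89 / 8 = 1.99 mm
Minimum = 1.13 mm
Maximum = 2.85 mm
Range = 2.85 - 1.13 = 1.72 mm


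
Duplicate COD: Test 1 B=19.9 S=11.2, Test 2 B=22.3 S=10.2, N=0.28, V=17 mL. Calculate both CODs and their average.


COD1 = 1146.4 mg/L
COD2 = 1594.4 mg/L
Average = 1370.4 mg/L


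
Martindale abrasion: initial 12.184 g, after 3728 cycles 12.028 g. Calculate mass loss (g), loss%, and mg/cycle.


Loss = 12.184 - 12.028 = 0.156 g
Loss% = 0.156 / 12.184 x 100 = 1.28%
Rate = 0.156 / 3728 x 1000 = 0.042 mg/cycle


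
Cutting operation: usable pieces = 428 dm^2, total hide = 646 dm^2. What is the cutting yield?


66.3%

Yield = usable / total x 100
Yield = 428 / 646 x 100 = 66.3%


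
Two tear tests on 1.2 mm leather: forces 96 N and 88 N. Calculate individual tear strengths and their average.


Tear 1 = 80.0 N/mm
Tear 2 = 73.3 N/mm
Average = 76.7 N/mm


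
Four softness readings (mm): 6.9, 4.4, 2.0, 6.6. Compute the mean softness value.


Sum = 6.9 + 4.4 + 2.0 + 6.6
Mean = 19.9 / 4 = 4.98 mm


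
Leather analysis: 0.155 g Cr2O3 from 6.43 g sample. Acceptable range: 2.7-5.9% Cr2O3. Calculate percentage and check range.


Cr2O3% = 0.155 / 6.43 x 100 = 2.41%
Acceptable range: 2.7 to 5.9%
Within range: No


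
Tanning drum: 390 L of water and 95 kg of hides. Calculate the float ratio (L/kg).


Float ratio = water / hide weight
Ratio = 390 / 95 = 4.1


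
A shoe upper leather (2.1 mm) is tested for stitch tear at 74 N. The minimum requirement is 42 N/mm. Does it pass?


STS = 74 / 2.1 = 35.2 N/mm
Minimum required: 42 N/mm
Passes: No


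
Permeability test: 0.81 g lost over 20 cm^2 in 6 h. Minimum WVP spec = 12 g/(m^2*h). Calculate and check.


WVP = 67.50 g/(m^2*h)
Meets specification: Yes

WVP = 0.81 / (20 x 6) x 10000 = 67.50 g/(m^2*h)
Minimum: 12 g/(m^2*h)
Meets spec: Yes


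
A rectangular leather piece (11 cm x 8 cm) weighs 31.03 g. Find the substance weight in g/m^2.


Area = 11 x 8 = 88 cm^2
SW = 31.03 / 88 x 10000 = 3526.1 g/m^2


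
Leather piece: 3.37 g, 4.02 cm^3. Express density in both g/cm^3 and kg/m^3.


Density = 3.37 / 4.02 = 0.838 g/cm^3
Convert: 0.838 x 1000 = 838 kg/m^3


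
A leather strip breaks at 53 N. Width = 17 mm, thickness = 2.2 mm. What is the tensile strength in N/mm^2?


Cross-sectional area = 17 x 2.2 = 37.4 mm^2
Tensile strength = 53 / 37.4 = 1.42 N/mm^2


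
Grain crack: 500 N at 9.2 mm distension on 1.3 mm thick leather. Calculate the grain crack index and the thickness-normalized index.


Crack index = 54.3 N/mm
Normalized index = 41.8 N/mm per mm

Crack index = 500 / 9.2 = 54.3 N/mm
Normalized = 54.3 / 1.3 = 41.8 N/mm per mm


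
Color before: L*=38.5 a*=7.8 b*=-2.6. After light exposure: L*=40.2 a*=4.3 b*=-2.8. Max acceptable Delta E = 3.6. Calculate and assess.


Delta E = 3.90
Passes: No

dL = 1.7, da = -3.5, db = -0.2
dE = sqrt((1.7)^2 + (-3.5)^2 + (-0.2)^2) = 3.90
Max = 3.6
Passes: No


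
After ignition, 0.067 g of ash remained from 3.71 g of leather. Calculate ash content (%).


1.81%

Ash% = 0.067 / 3.71 x 100
Ash% = 1.81%


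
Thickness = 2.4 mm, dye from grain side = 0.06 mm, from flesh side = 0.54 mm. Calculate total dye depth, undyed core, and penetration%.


Total dyed = 0.60 mm
Undyed core = 1.80 mm
Penetration = 25.0%

Total dyed = 0.06 + 0.54 = 0.60 mm
Undyed core = 2.4 - 0.60 = 1.80 mm
Penetration = 0.60 / 2.4 x 100 = 25.0%


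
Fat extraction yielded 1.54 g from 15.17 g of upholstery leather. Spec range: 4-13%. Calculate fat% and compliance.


Fat content = 10.2%
Compliant: Yes

Fat% = 1.54 / 15.17 x 100 = 10.2%
Spec range: 4-13%
Compliant: Yes


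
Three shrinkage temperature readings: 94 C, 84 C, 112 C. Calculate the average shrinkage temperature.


96.7 C


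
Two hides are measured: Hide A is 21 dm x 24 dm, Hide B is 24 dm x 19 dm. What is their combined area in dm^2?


Hide A area = 21 x 24 = 504 dm^2
Hide B area = 24 x 19 = 456 dm^2
Total = 504 + 456 = 960 dm^2


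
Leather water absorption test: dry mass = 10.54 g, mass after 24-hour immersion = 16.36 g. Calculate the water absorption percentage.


55.2%


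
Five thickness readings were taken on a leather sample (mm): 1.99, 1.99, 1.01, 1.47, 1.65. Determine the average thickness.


Sum = 1.99 + 1.99 + 1.01 + 1.47 + 1.65 = 8.11
Average = 8.11 / 5 = 1.62 mm


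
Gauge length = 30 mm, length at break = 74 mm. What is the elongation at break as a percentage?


Extension = 74 - 30 = 44 mm
Elongation = 44 / 30 x 100 = 146.7%


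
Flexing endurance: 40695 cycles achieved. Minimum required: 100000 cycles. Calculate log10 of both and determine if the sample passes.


log10(40695) = 4.61
log10(100000) = 5.00
Passes: No


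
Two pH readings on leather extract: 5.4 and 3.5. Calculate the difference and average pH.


Difference = 1.9
Average pH = 4.45


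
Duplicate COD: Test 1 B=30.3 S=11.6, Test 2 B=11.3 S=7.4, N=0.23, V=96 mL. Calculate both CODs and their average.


COD1 = 358.4 mg/L
COD2 = 74.8 mg/L
Average = 216.6 mg/L

COD1 = (30.3 - 11.6) x 0.23 x 8000 / 96 = 358.4 mg/L
COD2 = (11.3 - 7.4) x 0.23 x 8000 / 96 = 74.8 mg/L
Average = (358.4 + 74.8) / 2 = 216.6 mg/L


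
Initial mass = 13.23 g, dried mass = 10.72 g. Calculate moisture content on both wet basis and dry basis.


Moisture lost = 13.23 - 10.72 = 2.51 g
Wet basis MC = 2.51 / 13.23 x 100 = 19.0%
Dry basis MC = 2.51 / 10.72 x 100 = 23.4%


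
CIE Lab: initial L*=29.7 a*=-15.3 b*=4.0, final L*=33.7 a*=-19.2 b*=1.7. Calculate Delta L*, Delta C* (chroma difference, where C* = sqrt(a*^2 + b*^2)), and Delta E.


Delta L* = 33.7 - 29.7 = 4.0
C1* = sqrt((-15.3)^2 + (4.0)^2) = 15.814
C2* = sqrt((-19.2)^2 + (1.7)^2) = 19.275
Delta C* = 19.275 - 15.814 = 3.46
Delta E = sqrt((4.0)^2 + (-3.9)^2 + (-2.3)^2) = 6.04


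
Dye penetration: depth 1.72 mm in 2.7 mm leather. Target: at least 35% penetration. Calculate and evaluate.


Penetration = 1.72 / 2.7 x 100 = 63.7%
Target: 35%
Meets target: Yes


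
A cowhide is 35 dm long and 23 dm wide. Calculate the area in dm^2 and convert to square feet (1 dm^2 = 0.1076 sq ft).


805 dm^2
86.62 sq ft

Area = 35 x 23 = 805 dm^2
Conversion: 805 x 0.1076 = 86.62 sq ft


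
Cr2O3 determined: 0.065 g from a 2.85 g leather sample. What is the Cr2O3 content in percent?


Cr2O3% = 0.065 / 2.85 x 100
Cr2O3% = 2.28%


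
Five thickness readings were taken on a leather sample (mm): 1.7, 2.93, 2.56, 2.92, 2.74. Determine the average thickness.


2.57 mm


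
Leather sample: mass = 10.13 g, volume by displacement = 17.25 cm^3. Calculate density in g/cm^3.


Density = mass / volume
Density = 10.13 / 17.25 = 0.587 g/cm^3


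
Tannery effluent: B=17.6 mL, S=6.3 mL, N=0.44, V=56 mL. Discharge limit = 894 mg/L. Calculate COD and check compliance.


COD = (17.6 - 6.3) x 0.44 x 8000 / 56 = 710.3 mg/L
Limit: 894 mg/L
Compliant: Yes


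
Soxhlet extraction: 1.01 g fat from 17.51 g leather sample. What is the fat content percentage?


5.8%

Fat content = 1.01 / 17.51 x 100
Fat = 5.8%


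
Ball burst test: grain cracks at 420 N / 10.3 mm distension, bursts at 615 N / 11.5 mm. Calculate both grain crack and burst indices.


Crack index = 420 / 10.3 = 40.8 N/mm
Burst index = 615 / 11.5 = 53.5 N/mm


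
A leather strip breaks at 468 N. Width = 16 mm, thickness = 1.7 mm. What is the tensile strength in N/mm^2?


17.21 N/mm^2

Cross-sectional area = 16 x 1.7 = 27.2 mm^2
Tensile strength = 468 / 27.2 = 17.21 N/mm^2


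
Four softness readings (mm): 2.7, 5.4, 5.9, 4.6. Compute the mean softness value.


Sum = 2.7 + 5.4 + 5.9 + 4.6
Mean = 18.6 / 4 = 4.65 mm


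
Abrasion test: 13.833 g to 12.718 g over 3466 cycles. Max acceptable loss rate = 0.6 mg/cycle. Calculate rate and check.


Loss = 13.833 - 12.718 = 1.115 g
Rate = 1.115 g / 3466 cycles x 1000 = 0.322 mg/cycle
Max = 0.6 mg/cycle
Passes: Yes


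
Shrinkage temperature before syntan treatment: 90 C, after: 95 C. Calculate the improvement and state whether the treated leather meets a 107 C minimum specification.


Improvement = 5 C
Meets 107 C spec: No

Improvement = 95 - 90 = 5 C
Spec check: 95 C >= 107 C? No


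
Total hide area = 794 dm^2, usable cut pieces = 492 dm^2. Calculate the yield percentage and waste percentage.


Yield = 492 / 794 x 100 = 62.0%
Waste = 794 - 492 = 302 dm^2
Waste% = 100 - 62.0 = 38.0%


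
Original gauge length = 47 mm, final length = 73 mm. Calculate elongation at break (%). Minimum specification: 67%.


Elongation = 55.3%
Meets spec: No

Extension = 73 - 47 = 26 mm
Elongation = 26 / 47 x 100 = 55.3%
Minimum required: 67%
Meets specification: No


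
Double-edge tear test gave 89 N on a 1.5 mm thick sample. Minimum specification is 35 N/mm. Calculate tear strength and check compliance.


Tear strength = 59.3 N/mm
Compliant: Yes


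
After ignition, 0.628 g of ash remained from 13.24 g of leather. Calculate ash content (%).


Ash% = 0.628 / 13.24 x 100
Ash% = 4.74%


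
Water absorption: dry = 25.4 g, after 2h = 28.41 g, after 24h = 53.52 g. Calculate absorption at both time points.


2h absorption = 11.9%
24h absorption = 110.7%

WA (2h) = (28.41 - 25.4) / 25.4 x 100 = 11.9%
WA (24h) = (53.52 - 25.4) / 25.4 x 100 = 110.7%


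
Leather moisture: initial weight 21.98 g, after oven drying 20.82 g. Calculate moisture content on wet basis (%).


Moisture = 21.98 - 20.82 = 1.16 g
MC = 1.16 / 21.98 x 100 = 5.3%


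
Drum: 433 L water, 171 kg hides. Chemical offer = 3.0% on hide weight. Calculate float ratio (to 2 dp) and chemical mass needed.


Float ratio = 2.53
Chemical needed = 5.13 kg

Float ratio = 433 / 171 = 2.53
Chemical = 171 x 3.0 / 100 = 5.13 kg


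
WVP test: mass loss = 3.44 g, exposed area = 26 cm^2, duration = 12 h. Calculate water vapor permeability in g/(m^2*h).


110.26 g/(m^2*h)


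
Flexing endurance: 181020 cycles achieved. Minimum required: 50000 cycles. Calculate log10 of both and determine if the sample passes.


log10(181020) = 5.26
log10(50000) = 4.70
Passes: Yes


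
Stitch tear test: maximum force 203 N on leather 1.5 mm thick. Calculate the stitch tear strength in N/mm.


Stitch tear strength = force / thickness
STS = 203 / 1.5 = 135.3 N/mm


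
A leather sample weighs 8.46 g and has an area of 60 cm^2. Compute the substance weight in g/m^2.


1410.0 g/m^2


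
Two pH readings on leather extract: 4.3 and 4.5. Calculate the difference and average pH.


Difference = |4.3 - 4.5| = 0.2
Average = (4.3 + 4.5) / 2 = 4.40


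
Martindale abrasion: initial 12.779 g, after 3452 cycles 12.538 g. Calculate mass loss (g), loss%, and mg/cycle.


Mass loss = 0.241 g
Loss = 1.89%
Rate = 0.070 mg/cycle


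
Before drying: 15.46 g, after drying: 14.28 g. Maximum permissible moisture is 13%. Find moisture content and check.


MC = (15.46 - 14.28) / 15.46 x 100 = 7.6%
Maximum: 13%
Acceptable: Yes


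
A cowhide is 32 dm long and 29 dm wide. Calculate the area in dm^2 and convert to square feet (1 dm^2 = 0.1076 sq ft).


928 dm^2
99.85 sq ft

Area = 32 x 29 = 928 dm^2
Conversion: 928 x 0.1076 = 99.85 sq ft


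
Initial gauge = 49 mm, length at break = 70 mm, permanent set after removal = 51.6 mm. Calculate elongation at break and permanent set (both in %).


Elongation at break = 42.9%
Permanent set = 5.3%

Elongation at break = (70 - 49) / 49 x 100 = 42.9%
Permanent set = (51.6 - 49) / 49 x 100 = 5.3%


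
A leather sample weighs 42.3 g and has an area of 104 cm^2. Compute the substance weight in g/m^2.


4067.3 g/m^2


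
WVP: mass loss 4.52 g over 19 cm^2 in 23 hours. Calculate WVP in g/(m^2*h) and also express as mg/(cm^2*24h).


WVP = 4.52 / (19 x 23) x 10000 = 103.43 g/(m^2*h)
Mass loss in mg = 4.52 x 1000 = 4520 mg
Per cm^2 per 24h in mg: 4520 x 24 / (19 x 23) = 108480 / 437 = 248.24 mg/(cm^2*24h)


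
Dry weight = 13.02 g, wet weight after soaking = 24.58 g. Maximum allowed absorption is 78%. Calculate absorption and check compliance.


WA = (24.58 - 13.02) / 13.02 x 100 = 88.8%
Maximum allowed: 78%
Compliant: No


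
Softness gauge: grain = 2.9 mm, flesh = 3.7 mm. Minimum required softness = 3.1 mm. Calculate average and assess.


Average softness = 3.30 mm
Meets requirement: Yes


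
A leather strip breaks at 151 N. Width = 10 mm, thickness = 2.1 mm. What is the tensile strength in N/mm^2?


Cross-sectional area = 10 x 2.1 = 21.0 mm^2
Tensile strength = 151 / 21.0 = 7.19 N/mm^2


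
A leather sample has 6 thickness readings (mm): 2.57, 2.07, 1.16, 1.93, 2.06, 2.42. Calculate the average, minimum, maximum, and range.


Average = 2.04 mm
Min = 1.16 mm
Max = 2.57 mm
Range = 1.41 mm


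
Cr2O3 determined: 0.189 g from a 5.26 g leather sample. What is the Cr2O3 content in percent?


Cr2O3% = 0.189 / 5.26 x 100
Cr2O3% = 3.59%


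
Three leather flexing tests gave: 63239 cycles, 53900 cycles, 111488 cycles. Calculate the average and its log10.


Average = (63239 + 53900 + 111488) / 3 = 76209 cycles
log10(76209) = 4.88


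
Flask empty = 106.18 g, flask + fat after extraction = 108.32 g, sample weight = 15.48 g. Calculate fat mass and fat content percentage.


Fat mass = 108.32 - 106.18 = 2.14 g
Fat% = 2.14 / 15.48 x 100 = 13.8%


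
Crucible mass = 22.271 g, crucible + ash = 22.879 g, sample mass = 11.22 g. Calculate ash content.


Ash mass = 0.608 g
Ash content = 5.42%

Ash mass = 22.879 - 22.271 = 0.608 g
Ash% = 0.608 / 11.22 x 100 = 5.42%


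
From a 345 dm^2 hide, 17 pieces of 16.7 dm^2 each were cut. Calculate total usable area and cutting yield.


Usable area = 283.9 dm^2
Yield = 82.3%


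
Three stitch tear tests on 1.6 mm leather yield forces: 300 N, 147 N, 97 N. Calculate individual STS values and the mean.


STS1 = 187.5 N/mm
STS2 = 91.9 N/mm
STS3 = 60.6 N/mm
Mean = 113.3 N/mm

STS1 = 300 / 1.6 = 187.5 N/mm
STS2 = 147 / 1.6 = 91.9 N/mm
STS3 = 97 / 1.6 = 60.6 N/mm
Mean = (187.5 + 91.9 + 60.6) / 3 = 113.3 N/mm


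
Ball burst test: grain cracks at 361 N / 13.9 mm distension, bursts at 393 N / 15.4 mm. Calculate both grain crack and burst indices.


Crack index = 26.0 N/mm
Burst index = 25.5 N/mm

Crack index = 361 / 13.9 = 26.0 N/mm
Burst index = 393 / 15.4 = 25.5 N/mm


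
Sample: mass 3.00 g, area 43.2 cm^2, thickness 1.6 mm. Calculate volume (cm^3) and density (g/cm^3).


Thickness in cm = 1.6 / 10 = 0.16 cm
Volume = 43.2 x 0.16 = 6.912 cm^3
Density = 3.00 / 6.912 = 0.434 g/cm^3


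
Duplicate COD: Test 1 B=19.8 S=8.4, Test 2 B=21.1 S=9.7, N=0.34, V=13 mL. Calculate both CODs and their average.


COD1 = (19.8 - 8.4) x 0.34 x 8000 / 13 = 2385.2 mg/L
COD2 = (21.1 - 9.7) x 0.34 x 8000 / 13 = 2385.2 mg/L
Average = (2385.2 + 2385.2) / 2 = 2385.2 mg/L


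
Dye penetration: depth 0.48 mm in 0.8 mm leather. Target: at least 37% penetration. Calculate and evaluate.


Penetration = 60.0%
Meets target: Yes


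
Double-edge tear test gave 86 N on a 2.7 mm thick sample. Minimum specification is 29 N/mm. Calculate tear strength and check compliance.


Tear strength = 31.9 N/mm
Compliant: Yes

Tear strength = 86 / 2.7 = 31.9 N/mm
Required minimum = 29 N/mm
Compliant: Yes


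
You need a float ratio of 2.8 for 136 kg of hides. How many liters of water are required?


380.8 L

Water = hide weight x target ratio
Water = 136 x 2.8 = 380.8 L


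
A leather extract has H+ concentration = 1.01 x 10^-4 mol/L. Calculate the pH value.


pH = 4.00

pH = -log10[H+]
pH = -log10(1.01 x 10^-4) = 4.00


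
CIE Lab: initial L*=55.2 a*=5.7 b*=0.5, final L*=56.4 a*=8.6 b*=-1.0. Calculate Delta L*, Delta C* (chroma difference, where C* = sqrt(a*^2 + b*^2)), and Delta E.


Delta L* = 1.2
Delta C* = 2.94
Delta E = 3.48


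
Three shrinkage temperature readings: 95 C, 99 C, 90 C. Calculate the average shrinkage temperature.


Average = (95 + 99 + 90) / 3
Average = 284 / 3 = 94.7 C


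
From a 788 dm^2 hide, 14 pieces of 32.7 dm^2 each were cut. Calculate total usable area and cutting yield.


Usable area = 457.8 dm^2
Yield = 58.1%

Total usable = 14 x 32.7 = 457.8 dm^2
Yield = 457.8 / 788 x 100 = 58.1%


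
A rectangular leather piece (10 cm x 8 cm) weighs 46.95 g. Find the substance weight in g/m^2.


5868.8 g/m^2

Area = 10 x 8 = 80 cm^2
SW = 46.95 / 80 x 10000 = 5868.8 g/m^2


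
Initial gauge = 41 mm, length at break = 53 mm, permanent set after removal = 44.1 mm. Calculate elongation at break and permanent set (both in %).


Elongation at break = 29.3%
Permanent set = 7.6%


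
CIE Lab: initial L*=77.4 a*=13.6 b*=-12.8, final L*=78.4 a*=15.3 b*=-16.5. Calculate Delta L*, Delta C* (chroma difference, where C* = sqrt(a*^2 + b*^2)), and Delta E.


Delta L* = 78.4 - 77.4 = 1.0
C1* = sqrt((13.6)^2 + (-12.8)^2) = 18.676
C2* = sqrt((15.3)^2 + (-16.5)^2) = 22.502
Delta C* = 22.502 - 18.676 = 3.83
Delta E = sqrt((1.0)^2 + (1.7)^2 + (-3.7)^2) = 4.19


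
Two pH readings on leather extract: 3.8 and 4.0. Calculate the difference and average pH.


Difference = 0.2
Average pH = 3.90

Difference = |3.8 - 4.0| = 0.2
Average = (3.8 + 4.0) / 2 = 3.90


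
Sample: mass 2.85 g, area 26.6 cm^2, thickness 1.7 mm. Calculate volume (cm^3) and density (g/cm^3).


Thickness in cm = 1.7 / 10 = 0.17 cm
Volume = 26.6 x 0.17 = 4.522 cm^3
Density = 2.85 / 4.522 = 0.630 g/cm^3


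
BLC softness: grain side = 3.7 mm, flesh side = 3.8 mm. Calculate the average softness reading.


3.75 mm

Average = (3.7 + 3.8) / 2
Average = 3.75 mm


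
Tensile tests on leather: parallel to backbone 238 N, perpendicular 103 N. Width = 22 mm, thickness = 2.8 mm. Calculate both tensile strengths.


Area = 22 x 2.8 = 61.6 mm^2
TS (parallel) = 238 / 61.6 = 3.86 N/mm^2
TS (perpendicular) = 103 / 61.6 = 1.67 N/mm^2


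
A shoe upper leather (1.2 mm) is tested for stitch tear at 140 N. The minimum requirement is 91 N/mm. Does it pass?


STS = 140 / 1.2 = 116.7 N/mm
Minimum required: 91 N/mm
Passes: Yes


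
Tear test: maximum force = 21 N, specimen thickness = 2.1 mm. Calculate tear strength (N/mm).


Tear strength = force / thickness
Tear = 21 / 2.1 = 10.0 N/mm


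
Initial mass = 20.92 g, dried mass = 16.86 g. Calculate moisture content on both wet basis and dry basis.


Moisture lost = 20.92 - 16.86 = 4.06 g
Wet basis MC = 4.06 / 20.92 x 100 = 19.4%
Dry basis MC = 4.06 / 16.86 x 100 = 24.1%


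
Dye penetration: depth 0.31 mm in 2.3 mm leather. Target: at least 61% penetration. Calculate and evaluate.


Penetration = 0.31 / 2.3 x 100 = 13.5%
Target: 61%
Meets target: No


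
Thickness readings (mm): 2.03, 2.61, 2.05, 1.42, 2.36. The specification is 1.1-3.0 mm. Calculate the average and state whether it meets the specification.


Average = 2.09 mm
Within specification: Yes


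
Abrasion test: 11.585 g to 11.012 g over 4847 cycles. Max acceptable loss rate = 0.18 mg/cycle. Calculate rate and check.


Rate = 0.118 mg/cycle
Passes: Yes

Loss = 11.585 - 11.012 = 0.573 g
Rate = 0.573 g / 4847 cycles x 1000 = 0.118 mg/cycle
Max = 0.18 mg/cycle
Passes: Yes


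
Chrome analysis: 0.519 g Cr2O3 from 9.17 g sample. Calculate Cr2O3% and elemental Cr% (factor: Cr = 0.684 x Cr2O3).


Cr2O3 = 5.66%
Cr = 3.87%


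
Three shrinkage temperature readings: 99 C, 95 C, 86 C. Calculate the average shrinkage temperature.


Average = (99 + 95 + 86) / 3
Average = 280 / 3 = 93.3 C


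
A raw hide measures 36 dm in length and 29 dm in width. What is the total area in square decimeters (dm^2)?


1044 dm^2

Area = length x width
Area = 36 x 29 = 1044 dm^2


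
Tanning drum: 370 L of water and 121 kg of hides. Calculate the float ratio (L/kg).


Float ratio = water / hide weight
Ratio = 370 / 121 = 3.1


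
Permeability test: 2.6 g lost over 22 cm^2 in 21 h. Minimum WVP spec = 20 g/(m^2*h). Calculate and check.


WVP = 2.6 / (22 x 21) x 10000 = 56.28 g/(m^2*h)
Minimum: 20 g/(m^2*h)
Meets spec: Yes


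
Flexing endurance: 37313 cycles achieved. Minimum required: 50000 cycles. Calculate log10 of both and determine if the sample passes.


log10(37313) = 4.57
log10(50000) = 4.70
Passes: No


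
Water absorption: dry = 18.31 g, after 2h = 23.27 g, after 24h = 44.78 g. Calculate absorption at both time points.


WA (2h) = (23.27 - 18.31) / 18.31 x 100 = 27.1%
WA (24h) = (44.78 - 18.31) / 18.31 x 100 = 144.6%


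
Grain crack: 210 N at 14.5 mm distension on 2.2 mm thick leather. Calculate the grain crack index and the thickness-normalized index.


Crack index = 210 / 14.5 = 14.5 N/mm
Normalized = 14.5 / 2.2 = 6.6 N/mm per mm


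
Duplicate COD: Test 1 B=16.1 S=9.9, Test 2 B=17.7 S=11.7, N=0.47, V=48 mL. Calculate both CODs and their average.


COD1 = (16.1 - 9.9) x 0.47 x 8000 / 48 = 485.7 mg/L
COD2 = (17.7 - 11.7) x 0.47 x 8000 / 48 = 470.0 mg/L
Average = (485.7 + 470.0) / 2 = 477.9 mg/L


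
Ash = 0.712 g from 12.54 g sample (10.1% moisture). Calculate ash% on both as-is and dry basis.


As-is ash% = 0.712 / 12.54 x 100 = 5.68%
Dry mass = 12.54 x (100 - 10.1) / 100 = 11.27346 g
Dry-basis ash% = 0.712 / 11.27346 x 100 = 6.32%


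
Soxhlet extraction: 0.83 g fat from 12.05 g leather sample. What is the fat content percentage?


6.9%


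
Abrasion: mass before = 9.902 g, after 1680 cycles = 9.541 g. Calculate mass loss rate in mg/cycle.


Mass loss = 9.902 - 9.541 = 0.361 g
Rate = 0.361 / 1680 x 1000 = 0.215 mg/cycle


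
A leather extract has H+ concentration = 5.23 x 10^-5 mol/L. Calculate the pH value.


pH = -log10[H+]
pH = -log10(5.23 x 10^-5) = 4.28


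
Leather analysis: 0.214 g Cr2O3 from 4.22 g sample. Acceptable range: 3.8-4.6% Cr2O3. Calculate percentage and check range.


Cr2O3 = 5.07%
Within range: No


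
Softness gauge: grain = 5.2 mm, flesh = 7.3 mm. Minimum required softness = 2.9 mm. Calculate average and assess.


Average = (5.2 + 7.3) / 2 = 6.25 mm
Minimum = 2.9 mm
Meets requirement: Yes


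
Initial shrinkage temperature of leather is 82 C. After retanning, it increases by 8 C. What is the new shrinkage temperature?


90 C

New Ts = 82 + 8 = 90 C


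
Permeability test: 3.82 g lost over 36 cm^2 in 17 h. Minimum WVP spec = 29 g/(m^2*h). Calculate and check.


WVP = 62.42 g/(m^2*h)
Meets specification: Yes


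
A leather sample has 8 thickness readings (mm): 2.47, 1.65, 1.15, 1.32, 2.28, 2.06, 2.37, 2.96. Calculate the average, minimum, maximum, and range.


Sum = 16.26
Average = 16.26 / 8 = 2.03 mm
Minimum = 1.15 mm
Maximum = 2.96 mm
Range = 2.96 - 1.15 = 1.81 mm


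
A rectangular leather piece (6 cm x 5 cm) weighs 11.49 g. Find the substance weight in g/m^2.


Area = 6 x 5 = 30 cm^2
SW = 11.49 / 30 x 10000 = 3830.0 g/m^2


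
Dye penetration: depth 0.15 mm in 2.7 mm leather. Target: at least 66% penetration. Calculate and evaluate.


Penetration = 0.15 / 2.7 x 100 = 5.6%
Target: 66%
Meets target: No


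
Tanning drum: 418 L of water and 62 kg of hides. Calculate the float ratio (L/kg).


6.7


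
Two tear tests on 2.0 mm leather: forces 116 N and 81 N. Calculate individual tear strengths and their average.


Tear 1 = 58.0 N/mm
Tear 2 = 40.5 N/mm
Average = 49.3 N/mm

Tear 1 = 116 / 2.0 = 58.0 N/mm
Tear 2 = 81 / 2.0 = 40.5 N/mm
Average = (58.0 + 40.5) / 2 = 49.3 N/mm


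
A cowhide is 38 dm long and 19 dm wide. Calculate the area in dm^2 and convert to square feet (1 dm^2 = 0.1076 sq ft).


722 dm^2
77.69 sq ft


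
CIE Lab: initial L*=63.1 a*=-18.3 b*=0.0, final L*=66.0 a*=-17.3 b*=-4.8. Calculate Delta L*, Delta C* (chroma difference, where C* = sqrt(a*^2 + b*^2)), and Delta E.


Delta L* = 66.0 - 63.1 = 2.9
C1* = sqrt((-18.3)^2 + (0.0)^2) = 18.300
C2* = sqrt((-17.3)^2 + (-4.8)^2) = 17.954
Delta C* = 17.954 - 18.300 = -0.35
Delta E = sqrt((2.9)^2 + (1.0)^2 + (-4.8)^2) = 5.70


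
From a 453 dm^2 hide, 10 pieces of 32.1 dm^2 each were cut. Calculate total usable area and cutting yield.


Total usable = 10 x 32.1 = 321.0 dm^2
Yield = 321.0 / 453 x 100 = 70.9%


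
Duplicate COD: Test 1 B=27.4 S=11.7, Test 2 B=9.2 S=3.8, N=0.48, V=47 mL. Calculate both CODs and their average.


COD1 = (27.4 - 11.7) x 0.48 x 8000 / 47 = 1282.7 mg/L
COD2 = (9.2 - 3.8) x 0.48 x 8000 / 47 = 441.2 mg/L
Average = (1282.7 + 441.2) / 2 = 862.0 mg/L


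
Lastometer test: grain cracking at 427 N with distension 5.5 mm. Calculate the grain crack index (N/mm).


77.6 N/mm

Grain crack index = force / distension
Index = 427 / 5.5 = 77.6 N/mm


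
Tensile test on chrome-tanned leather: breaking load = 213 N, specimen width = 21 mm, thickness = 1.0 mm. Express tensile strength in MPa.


Cross-section = 21 x 1.0 = 21.0 mm^2
TS = 213 / 21.0 = 10.14 MPa
(1 N/mm^2 = 1 MPa)


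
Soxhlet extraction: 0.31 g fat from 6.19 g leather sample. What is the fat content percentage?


5.0%

Fat content = 0.31 / 6.19 x 100
Fat = 5.0%


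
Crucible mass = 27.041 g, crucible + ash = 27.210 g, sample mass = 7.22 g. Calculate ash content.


Ash mass = 0.169 g
Ash content = 2.34%


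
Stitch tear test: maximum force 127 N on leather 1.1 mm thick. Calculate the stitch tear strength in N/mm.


115.5 N/mm


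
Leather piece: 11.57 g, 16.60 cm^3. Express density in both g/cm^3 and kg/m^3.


Density = 11.57 / 16.60 = 0.697 g/cm^3
Convert: 0.697 x 1000 = 697 kg/m^3


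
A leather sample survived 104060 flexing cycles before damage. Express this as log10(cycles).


log10(104060) = 5.02


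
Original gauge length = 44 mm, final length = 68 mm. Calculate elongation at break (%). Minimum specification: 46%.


Extension = 68 - 44 = 24 mm
Elongation = 24 / 44 x 100 = 54.5%
Minimum required: 46%
Meets specification: Yes


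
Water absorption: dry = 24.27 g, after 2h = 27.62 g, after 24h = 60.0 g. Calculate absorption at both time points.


WA (2h) = (27.62 - 24.27) / 24.27 x 100 = 13.8%
WA (24h) = (60.0 - 24.27) / 24.27 x 100 = 147.2%


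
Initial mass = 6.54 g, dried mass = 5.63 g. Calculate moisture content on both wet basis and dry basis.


Wet basis = 13.9%
Dry basis = 16.2%


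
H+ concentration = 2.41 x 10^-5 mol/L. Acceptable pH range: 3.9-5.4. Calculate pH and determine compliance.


pH = -log10(2.41 x 10^-5) = 4.62
Range: 3.9 to 5.4
Compliant: Yes


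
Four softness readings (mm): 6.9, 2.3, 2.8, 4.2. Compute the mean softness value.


Sum = 6.9 + 2.3 + 2.8 + 4.2
Mean = 16.2 / 4 = 4.05 mm


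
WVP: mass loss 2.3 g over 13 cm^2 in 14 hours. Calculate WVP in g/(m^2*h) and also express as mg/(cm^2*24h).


WVP = 126.37 g/(m^2*h)
Daily rate = 303.30 mg/(cm^2*24h)

WVP = 2.3 / (13 x 14) x 10000 = 126.37 g/(m^2*h)
Mass loss in mg = 2.3 x 1000 = 2300 mg
Per cm^2 per 24h in mg: 2300 x 24 / (13 x 14) = 55200 / 182 = 303.30 mg/(cm^2*24h)
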